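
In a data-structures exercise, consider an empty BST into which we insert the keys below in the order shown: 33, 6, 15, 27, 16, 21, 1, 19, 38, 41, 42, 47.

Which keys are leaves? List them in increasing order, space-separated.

Resulting structure (node: left, right):
  33: L=6, R=38
  6: L=1, R=15
  15: L=–, R=27
  27: L=16, R=–
  16: L=–, R=21
  21: L=19, R=–
  1: L=–, R=–
  19: L=–, R=–
  38: L=–, R=41
  41: L=–, R=42
  42: L=–, R=47
  47: L=–, R=–

1 19 47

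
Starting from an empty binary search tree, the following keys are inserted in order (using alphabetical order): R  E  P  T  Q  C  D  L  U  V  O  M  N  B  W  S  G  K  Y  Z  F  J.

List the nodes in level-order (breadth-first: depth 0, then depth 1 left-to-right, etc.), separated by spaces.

R: root
E: left child of R (depth 1)
P: right child of E (depth 2)
T: right child of R (depth 1)
Q: right child of P (depth 3)
C: left child of E (depth 2)
D: right child of C (depth 3)
L: left child of P (depth 3)
U: right child of T (depth 2)
V: right child of U (depth 3)
O: right child of L (depth 4)
M: left child of O (depth 5)
N: right child of M (depth 6)
B: left child of C (depth 3)
W: right child of V (depth 4)
S: left child of T (depth 2)
G: left child of L (depth 4)
K: right child of G (depth 5)
Y: right child of W (depth 5)
Z: right child of Y (depth 6)
F: left child of G (depth 5)
J: left child of K (depth 6)

R E T C P S U B D L Q V G O W F K M Y J N Z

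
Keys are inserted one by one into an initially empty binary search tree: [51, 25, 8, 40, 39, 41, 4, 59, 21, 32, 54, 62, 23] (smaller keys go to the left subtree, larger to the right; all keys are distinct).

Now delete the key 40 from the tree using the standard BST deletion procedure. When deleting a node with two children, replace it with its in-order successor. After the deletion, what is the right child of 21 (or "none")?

51: root
25: left child of 51 (depth 1)
8: left child of 25 (depth 2)
40: right child of 25 (depth 2)
39: left child of 40 (depth 3)
41: right child of 40 (depth 3)
4: left child of 8 (depth 3)
59: right child of 51 (depth 1)
21: right child of 8 (depth 3)
32: left child of 39 (depth 4)
54: left child of 59 (depth 2)
62: right child of 59 (depth 2)
23: right child of 21 (depth 4)

Delete 40 (two children — replace with in-order successor).
After deletion, 21's right child: 23.

23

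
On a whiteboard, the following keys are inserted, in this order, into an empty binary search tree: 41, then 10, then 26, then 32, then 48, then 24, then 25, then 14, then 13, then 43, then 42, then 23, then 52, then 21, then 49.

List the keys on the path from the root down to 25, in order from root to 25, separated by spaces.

41 10 26 24 25

41: root
10: left child of 41 (depth 1)
26: right child of 10 (depth 2)
32: right child of 26 (depth 3)
48: right child of 41 (depth 1)
24: left child of 26 (depth 3)
25: right child of 24 (depth 4)
14: left child of 24 (depth 4)
13: left child of 14 (depth 5)
43: left child of 48 (depth 2)
42: left child of 43 (depth 3)
23: right child of 14 (depth 5)
52: right child of 48 (depth 2)
21: left child of 23 (depth 6)
49: left child of 52 (depth 3)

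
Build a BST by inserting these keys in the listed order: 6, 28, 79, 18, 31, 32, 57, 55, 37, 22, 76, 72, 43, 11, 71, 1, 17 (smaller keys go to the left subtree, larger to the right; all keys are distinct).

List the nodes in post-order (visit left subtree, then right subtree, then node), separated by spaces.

6: root
28: right child of 6 (depth 1)
79: right child of 28 (depth 2)
18: left child of 28 (depth 2)
31: left child of 79 (depth 3)
32: right child of 31 (depth 4)
57: right child of 32 (depth 5)
55: left child of 57 (depth 6)
37: left child of 55 (depth 7)
22: right child of 18 (depth 3)
76: right child of 57 (depth 6)
72: left child of 76 (depth 7)
43: right child of 37 (depth 8)
11: left child of 18 (depth 3)
71: left child of 72 (depth 8)
1: left child of 6 (depth 1)
17: right child of 11 (depth 4)

1 17 11 22 18 43 37 55 71 72 76 57 32 31 79 28 6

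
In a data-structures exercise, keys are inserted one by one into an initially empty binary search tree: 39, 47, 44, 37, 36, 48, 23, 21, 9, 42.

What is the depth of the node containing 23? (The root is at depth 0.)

Insert 39: tree is empty, so 39 becomes the root.
Insert 47: 47 > 39 → go right. Place as right child of 39.
Insert 44: 44 > 39 → go right; 44 < 47 → go left. Place as left child of 47.
Insert 37: 37 < 39 → go left. Place as left child of 39.
Insert 36: 36 < 39 → go left; 36 < 37 → go left. Place as left child of 37.
Insert 48: 48 > 39 → go right; 48 > 47 → go right. Place as right child of 47.
Insert 23: 23 < 39 → go left; 23 < 37 → go left; 23 < 36 → go left. Place as left child of 36.
Insert 21: 21 < 39 → go left; 21 < 37 → go left; 21 < 36 → go left; 21 < 23 → go left. Place as left child of 23.
Insert 9: 9 < 39 → go left; 9 < 37 → go left; 9 < 36 → go left; 9 < 23 → go left; 9 < 21 → go left. Place as left child of 21.
Insert 42: 42 > 39 → go right; 42 < 47 → go left; 42 < 44 → go left. Place as left child of 44.

Path to 23: 39 → 37 → 36 → 23, which is 3 edges.

3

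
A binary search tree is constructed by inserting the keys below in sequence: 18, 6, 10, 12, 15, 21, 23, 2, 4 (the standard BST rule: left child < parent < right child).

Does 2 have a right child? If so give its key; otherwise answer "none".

Insert 18: tree is empty, so 18 becomes the root.
Insert 6: 6 < 18 → go left. Place as left child of 18.
Insert 10: 10 < 18 → go left; 10 > 6 → go right. Place as right child of 6.
Insert 12: 12 < 18 → go left; 12 > 6 → go right; 12 > 10 → go right. Place as right child of 10.
Insert 15: 15 < 18 → go left; 15 > 6 → go right; 15 > 10 → go right; 15 > 12 → go right. Place as right child of 12.
Insert 21: 21 > 18 → go right. Place as right child of 18.
Insert 23: 23 > 18 → go right; 23 > 21 → go right. Place as right child of 21.
Insert 2: 2 < 18 → go left; 2 < 6 → go left. Place as left child of 6.
Insert 4: 4 < 18 → go left; 4 < 6 → go left; 4 > 2 → go right. Place as right child of 2.

4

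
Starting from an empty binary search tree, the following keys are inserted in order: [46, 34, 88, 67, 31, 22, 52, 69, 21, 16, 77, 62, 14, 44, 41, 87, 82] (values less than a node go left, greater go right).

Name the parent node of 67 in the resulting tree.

88

Resulting structure (node: left, right):
  46: L=34, R=88
  34: L=31, R=44
  88: L=67, R=–
  67: L=52, R=69
  31: L=22, R=–
  22: L=21, R=–
  52: L=–, R=62
  69: L=–, R=77
  21: L=16, R=–
  16: L=14, R=–
  77: L=–, R=87
  62: L=–, R=–
  14: L=–, R=–
  44: L=41, R=–
  41: L=–, R=–
  87: L=82, R=–
  82: L=–, R=–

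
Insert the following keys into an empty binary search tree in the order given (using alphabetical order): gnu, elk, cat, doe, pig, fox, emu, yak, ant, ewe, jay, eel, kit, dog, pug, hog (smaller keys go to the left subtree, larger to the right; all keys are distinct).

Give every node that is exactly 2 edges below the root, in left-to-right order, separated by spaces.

gnu: root
elk: left child of gnu (depth 1)
cat: left child of elk (depth 2)
doe: right child of cat (depth 3)
pig: right child of gnu (depth 1)
fox: right child of elk (depth 2)
emu: left child of fox (depth 3)
yak: right child of pig (depth 2)
ant: left child of cat (depth 3)
ewe: right child of emu (depth 4)
jay: left child of pig (depth 2)
eel: right child of doe (depth 4)
kit: right child of jay (depth 3)
dog: left child of eel (depth 5)
pug: left child of yak (depth 3)
hog: left child of jay (depth 3)

cat fox jay yak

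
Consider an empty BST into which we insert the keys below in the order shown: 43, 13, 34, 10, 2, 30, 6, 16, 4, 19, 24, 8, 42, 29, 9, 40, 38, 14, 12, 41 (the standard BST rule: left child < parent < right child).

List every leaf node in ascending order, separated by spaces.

Insert 43: tree is empty, so 43 becomes the root.
Insert 13: 13 < 43 → go left. Place as left child of 43.
Insert 34: 34 < 43 → go left; 34 > 13 → go right. Place as right child of 13.
Insert 10: 10 < 43 → go left; 10 < 13 → go left. Place as left child of 13.
Insert 2: 2 < 43 → go left; 2 < 13 → go left; 2 < 10 → go left. Place as left child of 10.
Insert 30: 30 < 43 → go left; 30 > 13 → go right; 30 < 34 → go left. Place as left child of 34.
Insert 6: 6 < 43 → go left; 6 < 13 → go left; 6 < 10 → go left; 6 > 2 → go right. Place as right child of 2.
Insert 16: 16 < 43 → go left; 16 > 13 → go right; 16 < 34 → go left; 16 < 30 → go left. Place as left child of 30.
Insert 4: 4 < 43 → go left; 4 < 13 → go left; 4 < 10 → go left; 4 > 2 → go right; 4 < 6 → go left. Place as left child of 6.
Insert 19: 19 < 43 → go left; 19 > 13 → go right; 19 < 34 → go left; 19 < 30 → go left; 19 > 16 → go right. Place as right child of 16.
Insert 24: 24 < 43 → go left; 24 > 13 → go right; 24 < 34 → go left; 24 < 30 → go left; 24 > 16 → go right; 24 > 19 → go right. Place as right child of 19.
Insert 8: 8 < 43 → go left; 8 < 13 → go left; 8 < 10 → go left; 8 > 2 → go right; 8 > 6 → go right. Place as right child of 6.
Insert 42: 42 < 43 → go left; 42 > 13 → go right; 42 > 34 → go right. Place as right child of 34.
Insert 29: 29 < 43 → go left; 29 > 13 → go right; 29 < 34 → go left; 29 < 30 → go left; 29 > 16 → go right; 29 > 19 → go right; 29 > 24 → go right. Place as right child of 24.
Insert 9: 9 < 43 → go left; 9 < 13 → go left; 9 < 10 → go left; 9 > 2 → go right; 9 > 6 → go right; 9 > 8 → go right. Place as right child of 8.
Insert 40: 40 < 43 → go left; 40 > 13 → go right; 40 > 34 → go right; 40 < 42 → go left. Place as left child of 42.
Insert 38: 38 < 43 → go left; 38 > 13 → go right; 38 > 34 → go right; 38 < 42 → go left; 38 < 40 → go left. Place as left child of 40.
Insert 14: 14 < 43 → go left; 14 > 13 → go right; 14 < 34 → go left; 14 < 30 → go left; 14 < 16 → go left. Place as left child of 16.
Insert 12: 12 < 43 → go left; 12 < 13 → go left; 12 > 10 → go right. Place as right child of 10.
Insert 41: 41 < 43 → go left; 41 > 13 → go right; 41 > 34 → go right; 41 < 42 → go left; 41 > 40 → go right. Place as right child of 40.

4 9 12 14 29 38 41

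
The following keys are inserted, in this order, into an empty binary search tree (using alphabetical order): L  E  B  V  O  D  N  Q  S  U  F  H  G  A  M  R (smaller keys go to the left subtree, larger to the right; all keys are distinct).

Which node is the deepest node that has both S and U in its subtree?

S

Resulting structure (node: left, right):
  L: L=E, R=V
  E: L=B, R=F
  B: L=A, R=D
  V: L=O, R=–
  O: L=N, R=Q
  D: L=–, R=–
  N: L=M, R=–
  Q: L=–, R=S
  S: L=R, R=U
  U: L=–, R=–
  F: L=–, R=H
  H: L=G, R=–
  G: L=–, R=–
  A: L=–, R=–
  M: L=–, R=–
  R: L=–, R=–

Path to S: L → V → O → Q → S
Path to U: L → V → O → Q → S → U
S lies on both paths and is an ancestor of the other node.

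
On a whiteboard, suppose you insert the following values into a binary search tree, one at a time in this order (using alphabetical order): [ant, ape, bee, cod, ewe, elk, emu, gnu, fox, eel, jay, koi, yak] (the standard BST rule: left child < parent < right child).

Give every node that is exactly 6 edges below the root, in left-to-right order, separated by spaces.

Resulting structure (node: left, right):
  ant: L=–, R=ape
  ape: L=–, R=bee
  bee: L=–, R=cod
  cod: L=–, R=ewe
  ewe: L=elk, R=gnu
  elk: L=eel, R=emu
  emu: L=–, R=–
  gnu: L=fox, R=jay
  fox: L=–, R=–
  eel: L=–, R=–
  jay: L=–, R=koi
  koi: L=–, R=yak
  yak: L=–, R=–

eel emu fox jay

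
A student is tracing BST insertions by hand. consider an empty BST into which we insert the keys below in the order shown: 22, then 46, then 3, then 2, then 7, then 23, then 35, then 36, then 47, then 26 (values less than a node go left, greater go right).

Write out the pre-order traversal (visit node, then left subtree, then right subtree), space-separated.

22 3 2 7 46 23 35 26 36 47

Insert 22: tree is empty, so 22 becomes the root.
Insert 46: 46 > 22 → go right. Place as right child of 22.
Insert 3: 3 < 22 → go left. Place as left child of 22.
Insert 2: 2 < 22 → go left; 2 < 3 → go left. Place as left child of 3.
Insert 7: 7 < 22 → go left; 7 > 3 → go right. Place as right child of 3.
Insert 23: 23 > 22 → go right; 23 < 46 → go left. Place as left child of 46.
Insert 35: 35 > 22 → go right; 35 < 46 → go left; 35 > 23 → go right. Place as right child of 23.
Insert 36: 36 > 22 → go right; 36 < 46 → go left; 36 > 23 → go right; 36 > 35 → go right. Place as right child of 35.
Insert 47: 47 > 22 → go right; 47 > 46 → go right. Place as right child of 46.
Insert 26: 26 > 22 → go right; 26 < 46 → go left; 26 > 23 → go right; 26 < 35 → go left. Place as left child of 35.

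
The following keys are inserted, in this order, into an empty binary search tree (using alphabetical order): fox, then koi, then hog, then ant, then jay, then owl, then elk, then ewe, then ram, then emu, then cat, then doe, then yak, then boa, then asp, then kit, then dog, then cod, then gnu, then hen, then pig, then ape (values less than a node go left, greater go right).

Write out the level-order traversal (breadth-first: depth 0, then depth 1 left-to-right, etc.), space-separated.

fox ant koi elk hog owl cat ewe gnu jay ram boa doe emu hen kit pig yak asp cod dog ape

fox: root
koi: right child of fox (depth 1)
hog: left child of koi (depth 2)
ant: left child of fox (depth 1)
jay: right child of hog (depth 3)
owl: right child of koi (depth 2)
elk: right child of ant (depth 2)
ewe: right child of elk (depth 3)
ram: right child of owl (depth 3)
emu: left child of ewe (depth 4)
cat: left child of elk (depth 3)
doe: right child of cat (depth 4)
yak: right child of ram (depth 4)
boa: left child of cat (depth 4)
asp: left child of boa (depth 5)
kit: right child of jay (depth 4)
dog: right child of doe (depth 5)
cod: left child of doe (depth 5)
gnu: left child of hog (depth 3)
hen: right child of gnu (depth 4)
pig: left child of ram (depth 4)
ape: left child of asp (depth 6)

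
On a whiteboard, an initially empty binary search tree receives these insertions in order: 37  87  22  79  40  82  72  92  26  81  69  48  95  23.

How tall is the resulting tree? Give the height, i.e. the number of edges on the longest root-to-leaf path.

6

37: root
87: right child of 37 (depth 1)
22: left child of 37 (depth 1)
79: left child of 87 (depth 2)
40: left child of 79 (depth 3)
82: right child of 79 (depth 3)
72: right child of 40 (depth 4)
92: right child of 87 (depth 2)
26: right child of 22 (depth 2)
81: left child of 82 (depth 4)
69: left child of 72 (depth 5)
48: left child of 69 (depth 6)
95: right child of 92 (depth 3)
23: left child of 26 (depth 3)

The deepest node is 48 at depth 6.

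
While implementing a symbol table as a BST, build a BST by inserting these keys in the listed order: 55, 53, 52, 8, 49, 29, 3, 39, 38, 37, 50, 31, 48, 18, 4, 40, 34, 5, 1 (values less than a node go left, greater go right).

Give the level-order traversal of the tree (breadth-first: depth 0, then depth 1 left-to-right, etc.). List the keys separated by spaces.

Insert 55: tree is empty, so 55 becomes the root.
Insert 53: 53 < 55 → go left. Place as left child of 55.
Insert 52: 52 < 55 → go left; 52 < 53 → go left. Place as left child of 53.
Insert 8: 8 < 55 → go left; 8 < 53 → go left; 8 < 52 → go left. Place as left child of 52.
Insert 49: 49 < 55 → go left; 49 < 53 → go left; 49 < 52 → go left; 49 > 8 → go right. Place as right child of 8.
Insert 29: 29 < 55 → go left; 29 < 53 → go left; 29 < 52 → go left; 29 > 8 → go right; 29 < 49 → go left. Place as left child of 49.
Insert 3: 3 < 55 → go left; 3 < 53 → go left; 3 < 52 → go left; 3 < 8 → go left. Place as left child of 8.
Insert 39: 39 < 55 → go left; 39 < 53 → go left; 39 < 52 → go left; 39 > 8 → go right; 39 < 49 → go left; 39 > 29 → go right. Place as right child of 29.
Insert 38: 38 < 55 → go left; 38 < 53 → go left; 38 < 52 → go left; 38 > 8 → go right; 38 < 49 → go left; 38 > 29 → go right; 38 < 39 → go left. Place as left child of 39.
Insert 37: 37 < 55 → go left; 37 < 53 → go left; 37 < 52 → go left; 37 > 8 → go right; 37 < 49 → go left; 37 > 29 → go right; 37 < 39 → go left; 37 < 38 → go left. Place as left child of 38.
Insert 50: 50 < 55 → go left; 50 < 53 → go left; 50 < 52 → go left; 50 > 8 → go right; 50 > 49 → go right. Place as right child of 49.
Insert 31: 31 < 55 → go left; 31 < 53 → go left; 31 < 52 → go left; 31 > 8 → go right; 31 < 49 → go left; 31 > 29 → go right; 31 < 39 → go left; 31 < 38 → go left; 31 < 37 → go left. Place as left child of 37.
Insert 48: 48 < 55 → go left; 48 < 53 → go left; 48 < 52 → go left; 48 > 8 → go right; 48 < 49 → go left; 48 > 29 → go right; 48 > 39 → go right. Place as right child of 39.
Insert 18: 18 < 55 → go left; 18 < 53 → go left; 18 < 52 → go left; 18 > 8 → go right; 18 < 49 → go left; 18 < 29 → go left. Place as left child of 29.
Insert 4: 4 < 55 → go left; 4 < 53 → go left; 4 < 52 → go left; 4 < 8 → go left; 4 > 3 → go right. Place as right child of 3.
Insert 40: 40 < 55 → go left; 40 < 53 → go left; 40 < 52 → go left; 40 > 8 → go right; 40 < 49 → go left; 40 > 29 → go right; 40 > 39 → go right; 40 < 48 → go left. Place as left child of 48.
Insert 34: 34 < 55 → go left; 34 < 53 → go left; 34 < 52 → go left; 34 > 8 → go right; 34 < 49 → go left; 34 > 29 → go right; 34 < 39 → go left; 34 < 38 → go left; 34 < 37 → go left; 34 > 31 → go right. Place as right child of 31.
Insert 5: 5 < 55 → go left; 5 < 53 → go left; 5 < 52 → go left; 5 < 8 → go left; 5 > 3 → go right; 5 > 4 → go right. Place as right child of 4.
Insert 1: 1 < 55 → go left; 1 < 53 → go left; 1 < 52 → go left; 1 < 8 → go left; 1 < 3 → go left. Place as left child of 3.

55 53 52 8 3 49 1 4 29 50 5 18 39 38 48 37 40 31 34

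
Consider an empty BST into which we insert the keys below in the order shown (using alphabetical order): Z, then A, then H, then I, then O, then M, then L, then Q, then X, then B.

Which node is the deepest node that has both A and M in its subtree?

A

Resulting structure (node: left, right):
  Z: L=A, R=–
  A: L=–, R=H
  H: L=B, R=I
  I: L=–, R=O
  O: L=M, R=Q
  M: L=L, R=–
  L: L=–, R=–
  Q: L=–, R=X
  X: L=–, R=–
  B: L=–, R=–

Path to A: Z → A
Path to M: Z → A → H → I → O → M
A lies on both paths and is an ancestor of the other node.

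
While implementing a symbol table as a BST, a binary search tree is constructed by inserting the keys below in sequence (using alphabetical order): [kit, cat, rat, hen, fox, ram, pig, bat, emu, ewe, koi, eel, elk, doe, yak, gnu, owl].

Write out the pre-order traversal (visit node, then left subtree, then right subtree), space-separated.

kit cat bat hen fox emu eel doe elk ewe gnu rat ram pig koi owl yak

Insert kit: tree is empty, so kit becomes the root.
Insert cat: cat < kit → go left. Place as left child of kit.
Insert rat: rat > kit → go right. Place as right child of kit.
Insert hen: hen < kit → go left; hen > cat → go right. Place as right child of cat.
Insert fox: fox < kit → go left; fox > cat → go right; fox < hen → go left. Place as left child of hen.
Insert ram: ram > kit → go right; ram < rat → go left. Place as left child of rat.
Insert pig: pig > kit → go right; pig < rat → go left; pig < ram → go left. Place as left child of ram.
Insert bat: bat < kit → go left; bat < cat → go left. Place as left child of cat.
Insert emu: emu < kit → go left; emu > cat → go right; emu < hen → go left; emu < fox → go left. Place as left child of fox.
Insert ewe: ewe < kit → go left; ewe > cat → go right; ewe < hen → go left; ewe < fox → go left; ewe > emu → go right. Place as right child of emu.
Insert koi: koi > kit → go right; koi < rat → go left; koi < ram → go left; koi < pig → go left. Place as left child of pig.
Insert eel: eel < kit → go left; eel > cat → go right; eel < hen → go left; eel < fox → go left; eel < emu → go left. Place as left child of emu.
Insert elk: elk < kit → go left; elk > cat → go right; elk < hen → go left; elk < fox → go left; elk < emu → go left; elk > eel → go right. Place as right child of eel.
Insert doe: doe < kit → go left; doe > cat → go right; doe < hen → go left; doe < fox → go left; doe < emu → go left; doe < eel → go left. Place as left child of eel.
Insert yak: yak > kit → go right; yak > rat → go right. Place as right child of rat.
Insert gnu: gnu < kit → go left; gnu > cat → go right; gnu < hen → go left; gnu > fox → go right. Place as right child of fox.
Insert owl: owl > kit → go right; owl < rat → go left; owl < ram → go left; owl < pig → go left; owl > koi → go right. Place as right child of koi.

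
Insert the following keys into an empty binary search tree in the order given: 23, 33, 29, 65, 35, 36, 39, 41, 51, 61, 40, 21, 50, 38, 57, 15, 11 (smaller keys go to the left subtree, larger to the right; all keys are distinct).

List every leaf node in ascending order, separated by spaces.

11 29 38 40 50 57

Resulting structure (node: left, right):
  23: L=21, R=33
  33: L=29, R=65
  29: L=–, R=–
  65: L=35, R=–
  35: L=–, R=36
  36: L=–, R=39
  39: L=38, R=41
  41: L=40, R=51
  51: L=50, R=61
  61: L=57, R=–
  40: L=–, R=–
  21: L=15, R=–
  50: L=–, R=–
  38: L=–, R=–
  57: L=–, R=–
  15: L=11, R=–
  11: L=–, R=–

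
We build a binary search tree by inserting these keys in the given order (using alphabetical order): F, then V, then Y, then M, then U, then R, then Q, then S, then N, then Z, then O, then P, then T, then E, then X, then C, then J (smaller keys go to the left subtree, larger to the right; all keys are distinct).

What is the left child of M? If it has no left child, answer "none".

J

Insert F: tree is empty, so F becomes the root.
Insert V: V > F → go right. Place as right child of F.
Insert Y: Y > F → go right; Y > V → go right. Place as right child of V.
Insert M: M > F → go right; M < V → go left. Place as left child of V.
Insert U: U > F → go right; U < V → go left; U > M → go right. Place as right child of M.
Insert R: R > F → go right; R < V → go left; R > M → go right; R < U → go left. Place as left child of U.
Insert Q: Q > F → go right; Q < V → go left; Q > M → go right; Q < U → go left; Q < R → go left. Place as left child of R.
Insert S: S > F → go right; S < V → go left; S > M → go right; S < U → go left; S > R → go right. Place as right child of R.
Insert N: N > F → go right; N < V → go left; N > M → go right; N < U → go left; N < R → go left; N < Q → go left. Place as left child of Q.
Insert Z: Z > F → go right; Z > V → go right; Z > Y → go right. Place as right child of Y.
Insert O: O > F → go right; O < V → go left; O > M → go right; O < U → go left; O < R → go left; O < Q → go left; O > N → go right. Place as right child of N.
Insert P: P > F → go right; P < V → go left; P > M → go right; P < U → go left; P < R → go left; P < Q → go left; P > N → go right; P > O → go right. Place as right child of O.
Insert T: T > F → go right; T < V → go left; T > M → go right; T < U → go left; T > R → go right; T > S → go right. Place as right child of S.
Insert E: E < F → go left. Place as left child of F.
Insert X: X > F → go right; X > V → go right; X < Y → go left. Place as left child of Y.
Insert C: C < F → go left; C < E → go left. Place as left child of E.
Insert J: J > F → go right; J < V → go left; J < M → go left. Place as left child of M.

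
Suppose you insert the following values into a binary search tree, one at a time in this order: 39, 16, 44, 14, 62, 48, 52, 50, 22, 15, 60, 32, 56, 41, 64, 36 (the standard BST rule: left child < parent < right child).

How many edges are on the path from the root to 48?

39: root
16: left child of 39 (depth 1)
44: right child of 39 (depth 1)
14: left child of 16 (depth 2)
62: right child of 44 (depth 2)
48: left child of 62 (depth 3)
52: right child of 48 (depth 4)
50: left child of 52 (depth 5)
22: right child of 16 (depth 2)
15: right child of 14 (depth 3)
60: right child of 52 (depth 5)
32: right child of 22 (depth 3)
56: left child of 60 (depth 6)
41: left child of 44 (depth 2)
64: right child of 62 (depth 3)
36: right child of 32 (depth 4)

Path to 48: 39 → 44 → 62 → 48, which is 3 edges.

3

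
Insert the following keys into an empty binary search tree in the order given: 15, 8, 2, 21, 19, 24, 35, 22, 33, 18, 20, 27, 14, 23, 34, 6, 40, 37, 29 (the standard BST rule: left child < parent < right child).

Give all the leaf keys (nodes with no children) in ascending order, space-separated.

6 14 18 20 23 29 34 37

Resulting structure (node: left, right):
  15: L=8, R=21
  8: L=2, R=14
  2: L=–, R=6
  21: L=19, R=24
  19: L=18, R=20
  24: L=22, R=35
  35: L=33, R=40
  22: L=–, R=23
  33: L=27, R=34
  18: L=–, R=–
  20: L=–, R=–
  27: L=–, R=29
  14: L=–, R=–
  23: L=–, R=–
  34: L=–, R=–
  6: L=–, R=–
  40: L=37, R=–
  37: L=–, R=–
  29: L=–, R=–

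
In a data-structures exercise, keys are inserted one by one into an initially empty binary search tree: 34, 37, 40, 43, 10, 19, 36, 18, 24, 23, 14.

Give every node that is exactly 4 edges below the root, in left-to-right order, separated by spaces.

34: root
37: right child of 34 (depth 1)
40: right child of 37 (depth 2)
43: right child of 40 (depth 3)
10: left child of 34 (depth 1)
19: right child of 10 (depth 2)
36: left child of 37 (depth 2)
18: left child of 19 (depth 3)
24: right child of 19 (depth 3)
23: left child of 24 (depth 4)
14: left child of 18 (depth 4)

14 23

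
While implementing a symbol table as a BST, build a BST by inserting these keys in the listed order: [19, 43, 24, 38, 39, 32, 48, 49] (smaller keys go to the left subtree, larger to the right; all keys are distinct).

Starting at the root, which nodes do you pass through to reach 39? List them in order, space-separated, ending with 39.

19 43 24 38 39

Insert 19: tree is empty, so 19 becomes the root.
Insert 43: 43 > 19 → go right. Place as right child of 19.
Insert 24: 24 > 19 → go right; 24 < 43 → go left. Place as left child of 43.
Insert 38: 38 > 19 → go right; 38 < 43 → go left; 38 > 24 → go right. Place as right child of 24.
Insert 39: 39 > 19 → go right; 39 < 43 → go left; 39 > 24 → go right; 39 > 38 → go right. Place as right child of 38.
Insert 32: 32 > 19 → go right; 32 < 43 → go left; 32 > 24 → go right; 32 < 38 → go left. Place as left child of 38.
Insert 48: 48 > 19 → go right; 48 > 43 → go right. Place as right child of 43.
Insert 49: 49 > 19 → go right; 49 > 43 → go right; 49 > 48 → go right. Place as right child of 48.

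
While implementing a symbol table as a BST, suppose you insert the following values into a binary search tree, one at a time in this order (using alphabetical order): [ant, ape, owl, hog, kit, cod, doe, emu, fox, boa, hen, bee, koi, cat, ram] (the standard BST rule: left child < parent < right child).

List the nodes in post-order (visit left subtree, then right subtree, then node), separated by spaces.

Resulting structure (node: left, right):
  ant: L=–, R=ape
  ape: L=–, R=owl
  owl: L=hog, R=ram
  hog: L=cod, R=kit
  kit: L=–, R=koi
  cod: L=boa, R=doe
  doe: L=–, R=emu
  emu: L=–, R=fox
  fox: L=–, R=hen
  boa: L=bee, R=cat
  hen: L=–, R=–
  bee: L=–, R=–
  koi: L=–, R=–
  cat: L=–, R=–
  ram: L=–, R=–

bee cat boa hen fox emu doe cod koi kit hog ram owl ape ant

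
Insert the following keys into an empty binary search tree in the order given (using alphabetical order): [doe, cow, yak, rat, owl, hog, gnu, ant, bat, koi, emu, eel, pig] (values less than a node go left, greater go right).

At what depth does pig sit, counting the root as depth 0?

4

Resulting structure (node: left, right):
  doe: L=cow, R=yak
  cow: L=ant, R=–
  yak: L=rat, R=–
  rat: L=owl, R=–
  owl: L=hog, R=pig
  hog: L=gnu, R=koi
  gnu: L=emu, R=–
  ant: L=–, R=bat
  bat: L=–, R=–
  koi: L=–, R=–
  emu: L=eel, R=–
  eel: L=–, R=–
  pig: L=–, R=–

Path to pig: doe → yak → rat → owl → pig, which is 4 edges.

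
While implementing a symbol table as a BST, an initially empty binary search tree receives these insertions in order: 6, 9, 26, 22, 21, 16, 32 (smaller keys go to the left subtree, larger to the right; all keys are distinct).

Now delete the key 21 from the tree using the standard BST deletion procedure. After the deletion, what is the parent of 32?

Insert 6: tree is empty, so 6 becomes the root.
Insert 9: 9 > 6 → go right. Place as right child of 6.
Insert 26: 26 > 6 → go right; 26 > 9 → go right. Place as right child of 9.
Insert 22: 22 > 6 → go right; 22 > 9 → go right; 22 < 26 → go left. Place as left child of 26.
Insert 21: 21 > 6 → go right; 21 > 9 → go right; 21 < 26 → go left; 21 < 22 → go left. Place as left child of 22.
Insert 16: 16 > 6 → go right; 16 > 9 → go right; 16 < 26 → go left; 16 < 22 → go left; 16 < 21 → go left. Place as left child of 21.
Insert 32: 32 > 6 → go right; 32 > 9 → go right; 32 > 26 → go right. Place as right child of 26.

Delete 21 (at most one child — splice it out).
After deletion, 32's parent is 26.

26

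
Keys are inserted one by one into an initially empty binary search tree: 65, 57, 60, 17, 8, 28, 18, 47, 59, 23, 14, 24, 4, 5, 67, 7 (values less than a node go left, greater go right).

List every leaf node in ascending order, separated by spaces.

Insert 65: tree is empty, so 65 becomes the root.
Insert 57: 57 < 65 → go left. Place as left child of 65.
Insert 60: 60 < 65 → go left; 60 > 57 → go right. Place as right child of 57.
Insert 17: 17 < 65 → go left; 17 < 57 → go left. Place as left child of 57.
Insert 8: 8 < 65 → go left; 8 < 57 → go left; 8 < 17 → go left. Place as left child of 17.
Insert 28: 28 < 65 → go left; 28 < 57 → go left; 28 > 17 → go right. Place as right child of 17.
Insert 18: 18 < 65 → go left; 18 < 57 → go left; 18 > 17 → go right; 18 < 28 → go left. Place as left child of 28.
Insert 47: 47 < 65 → go left; 47 < 57 → go left; 47 > 17 → go right; 47 > 28 → go right. Place as right child of 28.
Insert 59: 59 < 65 → go left; 59 > 57 → go right; 59 < 60 → go left. Place as left child of 60.
Insert 23: 23 < 65 → go left; 23 < 57 → go left; 23 > 17 → go right; 23 < 28 → go left; 23 > 18 → go right. Place as right child of 18.
Insert 14: 14 < 65 → go left; 14 < 57 → go left; 14 < 17 → go left; 14 > 8 → go right. Place as right child of 8.
Insert 24: 24 < 65 → go left; 24 < 57 → go left; 24 > 17 → go right; 24 < 28 → go left; 24 > 18 → go right; 24 > 23 → go right. Place as right child of 23.
Insert 4: 4 < 65 → go left; 4 < 57 → go left; 4 < 17 → go left; 4 < 8 → go left. Place as left child of 8.
Insert 5: 5 < 65 → go left; 5 < 57 → go left; 5 < 17 → go left; 5 < 8 → go left; 5 > 4 → go right. Place as right child of 4.
Insert 67: 67 > 65 → go right. Place as right child of 65.
Insert 7: 7 < 65 → go left; 7 < 57 → go left; 7 < 17 → go left; 7 < 8 → go left; 7 > 4 → go right; 7 > 5 → go right. Place as right child of 5.

7 14 24 47 59 67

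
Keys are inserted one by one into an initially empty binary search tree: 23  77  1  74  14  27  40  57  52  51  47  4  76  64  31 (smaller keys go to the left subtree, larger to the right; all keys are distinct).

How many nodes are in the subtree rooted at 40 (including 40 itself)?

7

Resulting structure (node: left, right):
  23: L=1, R=77
  77: L=74, R=–
  1: L=–, R=14
  74: L=27, R=76
  14: L=4, R=–
  27: L=–, R=40
  40: L=31, R=57
  57: L=52, R=64
  52: L=51, R=–
  51: L=47, R=–
  47: L=–, R=–
  4: L=–, R=–
  76: L=–, R=–
  64: L=–, R=–
  31: L=–, R=–

Subtree rooted at 40 contains: 40, 31, 57, 52, 51, 47, 64 — 7 nodes.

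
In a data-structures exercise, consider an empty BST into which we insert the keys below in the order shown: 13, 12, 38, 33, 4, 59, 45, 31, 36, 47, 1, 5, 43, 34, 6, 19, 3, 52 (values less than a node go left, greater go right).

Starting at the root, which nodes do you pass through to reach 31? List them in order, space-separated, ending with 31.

13 38 33 31

Insert 13: tree is empty, so 13 becomes the root.
Insert 12: 12 < 13 → go left. Place as left child of 13.
Insert 38: 38 > 13 → go right. Place as right child of 13.
Insert 33: 33 > 13 → go right; 33 < 38 → go left. Place as left child of 38.
Insert 4: 4 < 13 → go left; 4 < 12 → go left. Place as left child of 12.
Insert 59: 59 > 13 → go right; 59 > 38 → go right. Place as right child of 38.
Insert 45: 45 > 13 → go right; 45 > 38 → go right; 45 < 59 → go left. Place as left child of 59.
Insert 31: 31 > 13 → go right; 31 < 38 → go left; 31 < 33 → go left. Place as left child of 33.
Insert 36: 36 > 13 → go right; 36 < 38 → go left; 36 > 33 → go right. Place as right child of 33.
Insert 47: 47 > 13 → go right; 47 > 38 → go right; 47 < 59 → go left; 47 > 45 → go right. Place as right child of 45.
Insert 1: 1 < 13 → go left; 1 < 12 → go left; 1 < 4 → go left. Place as left child of 4.
Insert 5: 5 < 13 → go left; 5 < 12 → go left; 5 > 4 → go right. Place as right child of 4.
Insert 43: 43 > 13 → go right; 43 > 38 → go right; 43 < 59 → go left; 43 < 45 → go left. Place as left child of 45.
Insert 34: 34 > 13 → go right; 34 < 38 → go left; 34 > 33 → go right; 34 < 36 → go left. Place as left child of 36.
Insert 6: 6 < 13 → go left; 6 < 12 → go left; 6 > 4 → go right; 6 > 5 → go right. Place as right child of 5.
Insert 19: 19 > 13 → go right; 19 < 38 → go left; 19 < 33 → go left; 19 < 31 → go left. Place as left child of 31.
Insert 3: 3 < 13 → go left; 3 < 12 → go left; 3 < 4 → go left; 3 > 1 → go right. Place as right child of 1.
Insert 52: 52 > 13 → go right; 52 > 38 → go right; 52 < 59 → go left; 52 > 45 → go right; 52 > 47 → go right. Place as right child of 47.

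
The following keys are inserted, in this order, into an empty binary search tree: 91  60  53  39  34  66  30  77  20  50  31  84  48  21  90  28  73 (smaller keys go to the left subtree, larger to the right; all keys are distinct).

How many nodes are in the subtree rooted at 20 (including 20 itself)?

3

Insert 91: tree is empty, so 91 becomes the root.
Insert 60: 60 < 91 → go left. Place as left child of 91.
Insert 53: 53 < 91 → go left; 53 < 60 → go left. Place as left child of 60.
Insert 39: 39 < 91 → go left; 39 < 60 → go left; 39 < 53 → go left. Place as left child of 53.
Insert 34: 34 < 91 → go left; 34 < 60 → go left; 34 < 53 → go left; 34 < 39 → go left. Place as left child of 39.
Insert 66: 66 < 91 → go left; 66 > 60 → go right. Place as right child of 60.
Insert 30: 30 < 91 → go left; 30 < 60 → go left; 30 < 53 → go left; 30 < 39 → go left; 30 < 34 → go left. Place as left child of 34.
Insert 77: 77 < 91 → go left; 77 > 60 → go right; 77 > 66 → go right. Place as right child of 66.
Insert 20: 20 < 91 → go left; 20 < 60 → go left; 20 < 53 → go left; 20 < 39 → go left; 20 < 34 → go left; 20 < 30 → go left. Place as left child of 30.
Insert 50: 50 < 91 → go left; 50 < 60 → go left; 50 < 53 → go left; 50 > 39 → go right. Place as right child of 39.
Insert 31: 31 < 91 → go left; 31 < 60 → go left; 31 < 53 → go left; 31 < 39 → go left; 31 < 34 → go left; 31 > 30 → go right. Place as right child of 30.
Insert 84: 84 < 91 → go left; 84 > 60 → go right; 84 > 66 → go right; 84 > 77 → go right. Place as right child of 77.
Insert 48: 48 < 91 → go left; 48 < 60 → go left; 48 < 53 → go left; 48 > 39 → go right; 48 < 50 → go left. Place as left child of 50.
Insert 21: 21 < 91 → go left; 21 < 60 → go left; 21 < 53 → go left; 21 < 39 → go left; 21 < 34 → go left; 21 < 30 → go left; 21 > 20 → go right. Place as right child of 20.
Insert 90: 90 < 91 → go left; 90 > 60 → go right; 90 > 66 → go right; 90 > 77 → go right; 90 > 84 → go right. Place as right child of 84.
Insert 28: 28 < 91 → go left; 28 < 60 → go left; 28 < 53 → go left; 28 < 39 → go left; 28 < 34 → go left; 28 < 30 → go left; 28 > 20 → go right; 28 > 21 → go right. Place as right child of 21.
Insert 73: 73 < 91 → go left; 73 > 60 → go right; 73 > 66 → go right; 73 < 77 → go left. Place as left child of 77.

Subtree rooted at 20 contains: 20, 21, 28 — 3 nodes.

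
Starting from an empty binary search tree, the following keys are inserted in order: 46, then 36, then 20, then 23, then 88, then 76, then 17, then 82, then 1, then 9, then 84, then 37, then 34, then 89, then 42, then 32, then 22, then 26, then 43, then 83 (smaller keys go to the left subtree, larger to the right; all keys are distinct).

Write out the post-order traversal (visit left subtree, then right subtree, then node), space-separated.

9 1 17 22 26 32 34 23 20 43 42 37 36 83 84 82 76 89 88 46

Resulting structure (node: left, right):
  46: L=36, R=88
  36: L=20, R=37
  20: L=17, R=23
  23: L=22, R=34
  88: L=76, R=89
  76: L=–, R=82
  17: L=1, R=–
  82: L=–, R=84
  1: L=–, R=9
  9: L=–, R=–
  84: L=83, R=–
  37: L=–, R=42
  34: L=32, R=–
  89: L=–, R=–
  42: L=–, R=43
  32: L=26, R=–
  22: L=–, R=–
  26: L=–, R=–
  43: L=–, R=–
  83: L=–, R=–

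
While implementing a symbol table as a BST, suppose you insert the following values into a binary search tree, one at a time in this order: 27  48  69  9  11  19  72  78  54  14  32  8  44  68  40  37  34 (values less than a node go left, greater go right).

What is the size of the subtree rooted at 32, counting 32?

5

Resulting structure (node: left, right):
  27: L=9, R=48
  48: L=32, R=69
  69: L=54, R=72
  9: L=8, R=11
  11: L=–, R=19
  19: L=14, R=–
  72: L=–, R=78
  78: L=–, R=–
  54: L=–, R=68
  14: L=–, R=–
  32: L=–, R=44
  8: L=–, R=–
  44: L=40, R=–
  68: L=–, R=–
  40: L=37, R=–
  37: L=34, R=–
  34: L=–, R=–

Subtree rooted at 32 contains: 32, 44, 40, 37, 34 — 5 nodes.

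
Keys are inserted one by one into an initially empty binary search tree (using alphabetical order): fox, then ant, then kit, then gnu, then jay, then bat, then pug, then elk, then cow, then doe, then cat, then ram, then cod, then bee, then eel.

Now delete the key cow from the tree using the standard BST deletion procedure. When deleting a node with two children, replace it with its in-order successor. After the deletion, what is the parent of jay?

gnu

Resulting structure (node: left, right):
  fox: L=ant, R=kit
  ant: L=–, R=bat
  kit: L=gnu, R=pug
  gnu: L=–, R=jay
  jay: L=–, R=–
  bat: L=–, R=elk
  pug: L=–, R=ram
  elk: L=cow, R=–
  cow: L=cat, R=doe
  doe: L=–, R=eel
  cat: L=bee, R=cod
  ram: L=–, R=–
  cod: L=–, R=–
  bee: L=–, R=–
  eel: L=–, R=–

Delete cow (two children — replace with in-order successor).
After deletion, jay's parent is gnu.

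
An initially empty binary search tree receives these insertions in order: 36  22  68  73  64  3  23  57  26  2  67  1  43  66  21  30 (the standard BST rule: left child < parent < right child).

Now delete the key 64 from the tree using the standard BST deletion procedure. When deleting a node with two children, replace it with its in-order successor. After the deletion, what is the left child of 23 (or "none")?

36: root
22: left child of 36 (depth 1)
68: right child of 36 (depth 1)
73: right child of 68 (depth 2)
64: left child of 68 (depth 2)
3: left child of 22 (depth 2)
23: right child of 22 (depth 2)
57: left child of 64 (depth 3)
26: right child of 23 (depth 3)
2: left child of 3 (depth 3)
67: right child of 64 (depth 3)
1: left child of 2 (depth 4)
43: left child of 57 (depth 4)
66: left child of 67 (depth 4)
21: right child of 3 (depth 3)
30: right child of 26 (depth 4)

Delete 64 (two children — replace with in-order successor).
After deletion, 23's left child: none.

none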